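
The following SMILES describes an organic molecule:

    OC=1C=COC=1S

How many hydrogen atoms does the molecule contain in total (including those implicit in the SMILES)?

Walk through each heavy atom and fill implicit hydrogens from standard valence (C 4, N 3, O 2, S 2, halogen 1):
  atom 1: O, bond orders sum to 1 (valence 2) → 1 H
  atom 2: C, bond orders sum to 4 (valence 4) → 0 H
  atom 3: C, bond orders sum to 3 (valence 4) → 1 H
  atom 4: C, bond orders sum to 3 (valence 4) → 1 H
  atom 5: O, bond orders sum to 2 (valence 2) → 0 H
  atom 6: C, bond orders sum to 4 (valence 4) → 0 H
  atom 7: S, bond orders sum to 1 (valence 2) → 1 H
Total hydrogens: 4.

4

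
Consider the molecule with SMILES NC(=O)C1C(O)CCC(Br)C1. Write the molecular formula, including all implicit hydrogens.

C7H12BrNO2

Walk through each heavy atom and fill implicit hydrogens from standard valence (C 4, N 3, O 2, S 2, halogen 1):
  atom 1: N, bond orders sum to 1 (valence 3) → 2 H
  atom 2: C, bond orders sum to 4 (valence 4) → 0 H
  atom 3: O, bond orders sum to 2 (valence 2) → 0 H
  atom 4: C, bond orders sum to 3 (valence 4) → 1 H
  atom 5: C, bond orders sum to 3 (valence 4) → 1 H
  atom 6: O, bond orders sum to 1 (valence 2) → 1 H
  atom 7: C, bond orders sum to 2 (valence 4) → 2 H
  atom 8: C, bond orders sum to 2 (valence 4) → 2 H
  atom 9: C, bond orders sum to 3 (valence 4) → 1 H
  atom 10: Br (halogen, monovalent) → 0 H
  atom 11: C, bond orders sum to 2 (valence 4) → 2 H
Totals → C:7, H:12, Br:1, N:1, O:2.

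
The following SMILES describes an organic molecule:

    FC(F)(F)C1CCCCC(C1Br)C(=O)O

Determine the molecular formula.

Walk through each heavy atom and fill implicit hydrogens from standard valence (C 4, N 3, O 2, S 2, halogen 1):
  atom 1: F (halogen, monovalent) → 0 H
  atom 2: C, bond orders sum to 4 (valence 4) → 0 H
  atom 3: F (halogen, monovalent) → 0 H
  atom 4: F (halogen, monovalent) → 0 H
  atom 5: C, bond orders sum to 3 (valence 4) → 1 H
  atom 6: C, bond orders sum to 2 (valence 4) → 2 H
  atom 7: C, bond orders sum to 2 (valence 4) → 2 H
  atom 8: C, bond orders sum to 2 (valence 4) → 2 H
  atom 9: C, bond orders sum to 2 (valence 4) → 2 H
  atom 10: C, bond orders sum to 3 (valence 4) → 1 H
  atom 11: C, bond orders sum to 3 (valence 4) → 1 H
  atom 12: Br (halogen, monovalent) → 0 H
  atom 13: C, bond orders sum to 4 (valence 4) → 0 H
  atom 14: O, bond orders sum to 2 (valence 2) → 0 H
  atom 15: O, bond orders sum to 1 (valence 2) → 1 H
Totals → C:9, H:12, Br:1, F:3, O:2.

C9H12BrF3O2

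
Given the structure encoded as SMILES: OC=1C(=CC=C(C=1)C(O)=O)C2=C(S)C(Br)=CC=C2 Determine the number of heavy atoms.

18

Every atom symbol written in the SMILES (organic subset) is one heavy atom; implicit H are not written.
Heavy atoms by element → Br:1, C:13, O:3, S:1.
Total: 18.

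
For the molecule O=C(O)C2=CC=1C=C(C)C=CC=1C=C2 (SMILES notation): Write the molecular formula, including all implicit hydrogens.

Walk through each heavy atom and fill implicit hydrogens from standard valence (C 4, N 3, O 2, S 2, halogen 1):
  atom 1: O, bond orders sum to 2 (valence 2) → 0 H
  atom 2: C, bond orders sum to 4 (valence 4) → 0 H
  atom 3: O, bond orders sum to 1 (valence 2) → 1 H
  atom 4: C, bond orders sum to 4 (valence 4) → 0 H
  atom 5: C, bond orders sum to 3 (valence 4) → 1 H
  atom 6: C, bond orders sum to 4 (valence 4) → 0 H
  atom 7: C, bond orders sum to 3 (valence 4) → 1 H
  atom 8: C, bond orders sum to 4 (valence 4) → 0 H
  atom 9: C, bond orders sum to 1 (valence 4) → 3 H
  atom 10: C, bond orders sum to 3 (valence 4) → 1 H
  atom 11: C, bond orders sum to 3 (valence 4) → 1 H
  atom 12: C, bond orders sum to 4 (valence 4) → 0 H
  atom 13: C, bond orders sum to 3 (valence 4) → 1 H
  atom 14: C, bond orders sum to 3 (valence 4) → 1 H
Totals → C:12, H:10, O:2.
In Hill order: C12H10O2.

C12H10O2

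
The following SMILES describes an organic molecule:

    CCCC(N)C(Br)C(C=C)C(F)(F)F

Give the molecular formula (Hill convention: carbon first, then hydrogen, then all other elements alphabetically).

Walk through each heavy atom and fill implicit hydrogens from standard valence (C 4, N 3, O 2, S 2, halogen 1):
  atom 1: C, bond orders sum to 1 (valence 4) → 3 H
  atom 2: C, bond orders sum to 2 (valence 4) → 2 H
  atom 3: C, bond orders sum to 2 (valence 4) → 2 H
  atom 4: C, bond orders sum to 3 (valence 4) → 1 H
  atom 5: N, bond orders sum to 1 (valence 3) → 2 H
  atom 6: C, bond orders sum to 3 (valence 4) → 1 H
  atom 7: Br (halogen, monovalent) → 0 H
  atom 8: C, bond orders sum to 3 (valence 4) → 1 H
  atom 9: C, bond orders sum to 3 (valence 4) → 1 H
  atom 10: C, bond orders sum to 2 (valence 4) → 2 H
  atom 11: C, bond orders sum to 4 (valence 4) → 0 H
  atom 12: F (halogen, monovalent) → 0 H
  atom 13: F (halogen, monovalent) → 0 H
  atom 14: F (halogen, monovalent) → 0 H
Totals → C:9, H:15, Br:1, F:3, N:1.
In Hill order: C9H15BrF3N.

C9H15BrF3N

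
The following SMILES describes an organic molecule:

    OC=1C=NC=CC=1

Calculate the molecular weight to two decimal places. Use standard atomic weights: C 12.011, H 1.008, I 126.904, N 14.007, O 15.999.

95.10 g/mol

First, the molecular formula is C5H5NO (counting implicit H from valence).
  C: 5 × 12.011 = 60.055
  H: 5 × 1.008 = 5.040
  N: 1 × 14.007 = 14.007
  O: 1 × 15.999 = 15.999
Sum: 5×12.011 + 5×1.008 + 1×14.007 + 1×15.999 = 95.101 → 95.10 g/mol.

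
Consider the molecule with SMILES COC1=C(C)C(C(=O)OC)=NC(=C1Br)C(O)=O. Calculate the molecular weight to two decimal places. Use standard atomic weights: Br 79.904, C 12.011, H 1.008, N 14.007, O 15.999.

First, the molecular formula is C10H10BrNO5 (counting implicit H from valence).
  Br: 1 × 79.904 = 79.904
  C: 10 × 12.011 = 120.110
  H: 10 × 1.008 = 10.080
  N: 1 × 14.007 = 14.007
  O: 5 × 15.999 = 79.995
Sum: 1×79.904 + 10×12.011 + 10×1.008 + 1×14.007 + 5×15.999 = 304.096 → 304.10 g/mol.

304.10 g/mol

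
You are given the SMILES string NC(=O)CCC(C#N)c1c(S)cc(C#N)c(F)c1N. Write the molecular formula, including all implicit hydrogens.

Walk through each heavy atom and fill implicit hydrogens from standard valence (C 4, N 3, O 2, S 2, halogen 1); for lowercase aromatic atoms, an aromatic c carries 1 H when it has two neighbours and 0 H with three, and aromatic n carries 0 H:
  atom 1: N, bond orders sum to 1 (valence 3) → 2 H
  atom 2: C, bond orders sum to 4 (valence 4) → 0 H
  atom 3: O, bond orders sum to 2 (valence 2) → 0 H
  atom 4: C, bond orders sum to 2 (valence 4) → 2 H
  atom 5: C, bond orders sum to 2 (valence 4) → 2 H
  atom 6: C, bond orders sum to 3 (valence 4) → 1 H
  atom 7: C, bond orders sum to 4 (valence 4) → 0 H
  atom 8: N, bond orders sum to 3 (valence 3) → 0 H
  atom 9: aromatic c, 3 neighbours → 0 H
  atom 10: aromatic c, 3 neighbours → 0 H
  atom 11: S, bond orders sum to 1 (valence 2) → 1 H
  atom 12: aromatic c, 2 neighbours → 1 H
  atom 13: aromatic c, 3 neighbours → 0 H
  atom 14: C, bond orders sum to 4 (valence 4) → 0 H
  atom 15: N, bond orders sum to 3 (valence 3) → 0 H
  atom 16: aromatic c, 3 neighbours → 0 H
  atom 17: F (halogen, monovalent) → 0 H
  atom 18: aromatic c, 3 neighbours → 0 H
  atom 19: N, bond orders sum to 1 (valence 3) → 2 H
Totals → C:12, H:11, F:1, N:4, O:1, S:1.

C12H11FN4OS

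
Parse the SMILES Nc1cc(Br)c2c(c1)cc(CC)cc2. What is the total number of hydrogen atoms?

12

Walk through each heavy atom and fill implicit hydrogens from standard valence (C 4, N 3, O 2, S 2, halogen 1); for lowercase aromatic atoms, an aromatic c carries 1 H when it has two neighbours and 0 H with three, and aromatic n carries 0 H:
  atom 1: N, bond orders sum to 1 (valence 3) → 2 H
  atom 2: aromatic c, 3 neighbours → 0 H
  atom 3: aromatic c, 2 neighbours → 1 H
  atom 4: aromatic c, 3 neighbours → 0 H
  atom 5: Br (halogen, monovalent) → 0 H
  atom 6: aromatic c, 3 neighbours → 0 H
  atom 7: aromatic c, 3 neighbours → 0 H
  atom 8: aromatic c, 2 neighbours → 1 H
  atom 9: aromatic c, 2 neighbours → 1 H
  atom 10: aromatic c, 3 neighbours → 0 H
  atom 11: C, bond orders sum to 2 (valence 4) → 2 H
  atom 12: C, bond orders sum to 1 (valence 4) → 3 H
  atom 13: aromatic c, 2 neighbours → 1 H
  atom 14: aromatic c, 2 neighbours → 1 H
Total hydrogens: 12.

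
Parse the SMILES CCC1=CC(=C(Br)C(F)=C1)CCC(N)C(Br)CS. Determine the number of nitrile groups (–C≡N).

0

Scan the SMILES for the nitrile motif — none present.
Groups that are present: 1 primary amine, 1 thiol.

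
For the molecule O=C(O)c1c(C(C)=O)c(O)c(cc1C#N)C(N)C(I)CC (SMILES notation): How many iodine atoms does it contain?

Scan the SMILES for I atoms (remember two-letter symbols like Cl and Br are single atoms).
Iodine count: 1.

1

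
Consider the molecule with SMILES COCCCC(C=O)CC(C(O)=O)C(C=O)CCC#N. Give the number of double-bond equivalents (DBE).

5

Degree of unsaturation = (number of rings) + (number of π bonds).
Ring closures in the SMILES: 0.
π bonds: 3 double bonds (each 1 DoU), 1 triple bond (each 2 DoU) → 5 DoU from unsaturation.
Total DoU = 0 + 5 = 5.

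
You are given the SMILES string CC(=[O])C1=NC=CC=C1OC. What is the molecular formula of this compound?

Walk through each heavy atom and fill implicit hydrogens from standard valence (C 4, N 3, O 2, S 2, halogen 1):
  atom 1: C, bond orders sum to 1 (valence 4) → 3 H
  atom 2: C, bond orders sum to 4 (valence 4) → 0 H
  atom 3: O with explicit H count 0
  atom 4: C, bond orders sum to 4 (valence 4) → 0 H
  atom 5: N, bond orders sum to 3 (valence 3) → 0 H
  atom 6: C, bond orders sum to 3 (valence 4) → 1 H
  atom 7: C, bond orders sum to 3 (valence 4) → 1 H
  atom 8: C, bond orders sum to 3 (valence 4) → 1 H
  atom 9: C, bond orders sum to 4 (valence 4) → 0 H
  atom 10: O, bond orders sum to 2 (valence 2) → 0 H
  atom 11: C, bond orders sum to 1 (valence 4) → 3 H
Totals → C:8, H:9, N:1, O:2.
In Hill order: C8H9NO2.

C8H9NO2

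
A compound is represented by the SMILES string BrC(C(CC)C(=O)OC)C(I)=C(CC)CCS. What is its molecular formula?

Walk through each heavy atom and fill implicit hydrogens from standard valence (C 4, N 3, O 2, S 2, halogen 1):
  atom 1: Br (halogen, monovalent) → 0 H
  atom 2: C, bond orders sum to 3 (valence 4) → 1 H
  atom 3: C, bond orders sum to 3 (valence 4) → 1 H
  atom 4: C, bond orders sum to 2 (valence 4) → 2 H
  atom 5: C, bond orders sum to 1 (valence 4) → 3 H
  atom 6: C, bond orders sum to 4 (valence 4) → 0 H
  atom 7: O, bond orders sum to 2 (valence 2) → 0 H
  atom 8: O, bond orders sum to 2 (valence 2) → 0 H
  atom 9: C, bond orders sum to 1 (valence 4) → 3 H
  atom 10: C, bond orders sum to 4 (valence 4) → 0 H
  atom 11: I (halogen, monovalent) → 0 H
  atom 12: C, bond orders sum to 4 (valence 4) → 0 H
  atom 13: C, bond orders sum to 2 (valence 4) → 2 H
  atom 14: C, bond orders sum to 1 (valence 4) → 3 H
  atom 15: C, bond orders sum to 2 (valence 4) → 2 H
  atom 16: C, bond orders sum to 2 (valence 4) → 2 H
  atom 17: S, bond orders sum to 1 (valence 2) → 1 H
Totals → C:12, H:20, Br:1, I:1, O:2, S:1.

C12H20BrIO2S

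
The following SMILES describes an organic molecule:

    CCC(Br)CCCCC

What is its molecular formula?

C8H17Br

Walk through each heavy atom and fill implicit hydrogens from standard valence (C 4, N 3, O 2, S 2, halogen 1):
  atom 1: C, bond orders sum to 1 (valence 4) → 3 H
  atom 2: C, bond orders sum to 2 (valence 4) → 2 H
  atom 3: C, bond orders sum to 3 (valence 4) → 1 H
  atom 4: Br (halogen, monovalent) → 0 H
  atom 5: C, bond orders sum to 2 (valence 4) → 2 H
  atom 6: C, bond orders sum to 2 (valence 4) → 2 H
  atom 7: C, bond orders sum to 2 (valence 4) → 2 H
  atom 8: C, bond orders sum to 2 (valence 4) → 2 H
  atom 9: C, bond orders sum to 1 (valence 4) → 3 H
Totals → C:8, H:17, Br:1.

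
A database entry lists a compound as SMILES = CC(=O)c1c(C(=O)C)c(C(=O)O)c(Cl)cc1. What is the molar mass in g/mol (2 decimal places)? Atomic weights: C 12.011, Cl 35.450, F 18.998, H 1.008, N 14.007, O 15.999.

240.64 g/mol

First, the molecular formula is C11H9ClO4 (counting implicit H from valence).
  C: 11 × 12.011 = 132.121
  Cl: 1 × 35.450 = 35.450
  H: 9 × 1.008 = 9.072
  O: 4 × 15.999 = 63.996
Sum: 11×12.011 + 1×35.450 + 9×1.008 + 4×15.999 = 240.639 → 240.64 g/mol.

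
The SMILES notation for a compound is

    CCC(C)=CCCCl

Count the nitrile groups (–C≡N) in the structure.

Scan the SMILES for the nitrile motif — none present.
Groups that are present: 1 alkene.

0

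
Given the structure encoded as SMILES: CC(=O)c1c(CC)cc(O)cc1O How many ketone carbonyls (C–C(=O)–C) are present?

The ketone motif appears at heavy-atom position 2 in the SMILES.
Other groups present: 2 hydroxyl.
Ketone count: 1.

1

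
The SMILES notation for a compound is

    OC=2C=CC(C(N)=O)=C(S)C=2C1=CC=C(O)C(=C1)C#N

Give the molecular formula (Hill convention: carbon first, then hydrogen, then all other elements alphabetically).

C14H10N2O3S

Walk through each heavy atom and fill implicit hydrogens from standard valence (C 4, N 3, O 2, S 2, halogen 1):
  atom 1: O, bond orders sum to 1 (valence 2) → 1 H
  atom 2: C, bond orders sum to 4 (valence 4) → 0 H
  atom 3: C, bond orders sum to 3 (valence 4) → 1 H
  atom 4: C, bond orders sum to 3 (valence 4) → 1 H
  atom 5: C, bond orders sum to 4 (valence 4) → 0 H
  atom 6: C, bond orders sum to 4 (valence 4) → 0 H
  atom 7: N, bond orders sum to 1 (valence 3) → 2 H
  atom 8: O, bond orders sum to 2 (valence 2) → 0 H
  atom 9: C, bond orders sum to 4 (valence 4) → 0 H
  atom 10: S, bond orders sum to 1 (valence 2) → 1 H
  atom 11: C, bond orders sum to 4 (valence 4) → 0 H
  atom 12: C, bond orders sum to 4 (valence 4) → 0 H
  atom 13: C, bond orders sum to 3 (valence 4) → 1 H
  atom 14: C, bond orders sum to 3 (valence 4) → 1 H
  atom 15: C, bond orders sum to 4 (valence 4) → 0 H
  atom 16: O, bond orders sum to 1 (valence 2) → 1 H
  atom 17: C, bond orders sum to 4 (valence 4) → 0 H
  atom 18: C, bond orders sum to 3 (valence 4) → 1 H
  atom 19: C, bond orders sum to 4 (valence 4) → 0 H
  atom 20: N, bond orders sum to 3 (valence 3) → 0 H
Totals → C:14, H:10, N:2, O:3, S:1.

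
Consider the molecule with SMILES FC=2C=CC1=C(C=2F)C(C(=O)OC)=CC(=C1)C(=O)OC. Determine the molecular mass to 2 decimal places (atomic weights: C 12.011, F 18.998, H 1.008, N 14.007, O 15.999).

280.23 g/mol

First, the molecular formula is C14H10F2O4 (counting implicit H from valence).
  C: 14 × 12.011 = 168.154
  F: 2 × 18.998 = 37.996
  H: 10 × 1.008 = 10.080
  O: 4 × 15.999 = 63.996
Sum: 14×12.011 + 2×18.998 + 10×1.008 + 4×15.999 = 280.226 → 280.23 g/mol.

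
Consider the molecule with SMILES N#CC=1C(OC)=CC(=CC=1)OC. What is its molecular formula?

Walk through each heavy atom and fill implicit hydrogens from standard valence (C 4, N 3, O 2, S 2, halogen 1):
  atom 1: N, bond orders sum to 3 (valence 3) → 0 H
  atom 2: C, bond orders sum to 4 (valence 4) → 0 H
  atom 3: C, bond orders sum to 4 (valence 4) → 0 H
  atom 4: C, bond orders sum to 4 (valence 4) → 0 H
  atom 5: O, bond orders sum to 2 (valence 2) → 0 H
  atom 6: C, bond orders sum to 1 (valence 4) → 3 H
  atom 7: C, bond orders sum to 3 (valence 4) → 1 H
  atom 8: C, bond orders sum to 4 (valence 4) → 0 H
  atom 9: C, bond orders sum to 3 (valence 4) → 1 H
  atom 10: C, bond orders sum to 3 (valence 4) → 1 H
  atom 11: O, bond orders sum to 2 (valence 2) → 0 H
  atom 12: C, bond orders sum to 1 (valence 4) → 3 H
Totals → C:9, H:9, N:1, O:2.

C9H9NO2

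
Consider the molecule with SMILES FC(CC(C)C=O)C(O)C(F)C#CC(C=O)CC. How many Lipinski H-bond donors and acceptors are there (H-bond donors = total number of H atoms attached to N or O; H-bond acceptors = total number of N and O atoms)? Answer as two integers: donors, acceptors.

1, 3

Donors: find every N or O and count the H atoms it carries.
  atom 7 (O): bond orders sum to 2 → 0 H
  atom 9 (O): bond orders sum to 1 → 1 H
  atom 16 (O): bond orders sum to 2 → 0 H
Lipinski HBD = 1.
Acceptors: N atoms = 0, O atoms = 3 → HBA = 3.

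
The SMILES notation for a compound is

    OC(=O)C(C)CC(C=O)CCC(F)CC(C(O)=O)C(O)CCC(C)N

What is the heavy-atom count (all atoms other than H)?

25

Every atom symbol written in the SMILES (organic subset) is one heavy atom; implicit H are not written.
Heavy atoms by element → C:17, F:1, N:1, O:6.
Total: 25.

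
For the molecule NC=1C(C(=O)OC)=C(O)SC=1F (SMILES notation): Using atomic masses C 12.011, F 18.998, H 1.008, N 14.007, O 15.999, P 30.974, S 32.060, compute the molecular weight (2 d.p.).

191.18 g/mol

First, the molecular formula is C6H6FNO3S (counting implicit H from valence).
  C: 6 × 12.011 = 72.066
  F: 1 × 18.998 = 18.998
  H: 6 × 1.008 = 6.048
  N: 1 × 14.007 = 14.007
  O: 3 × 15.999 = 47.997
  S: 1 × 32.060 = 32.060
Sum: 6×12.011 + 1×18.998 + 6×1.008 + 1×14.007 + 3×15.999 + 1×32.060 = 191.176 → 191.18 g/mol.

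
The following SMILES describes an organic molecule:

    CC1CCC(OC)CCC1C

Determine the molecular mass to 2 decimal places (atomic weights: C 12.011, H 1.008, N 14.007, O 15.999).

156.27 g/mol

First, the molecular formula is C10H20O (counting implicit H from valence).
  C: 10 × 12.011 = 120.110
  H: 20 × 1.008 = 20.160
  O: 1 × 15.999 = 15.999
Sum: 10×12.011 + 20×1.008 + 1×15.999 = 156.269 → 156.27 g/mol.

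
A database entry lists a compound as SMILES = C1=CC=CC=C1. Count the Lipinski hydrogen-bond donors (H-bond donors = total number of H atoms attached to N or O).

0

Donors: find every N or O and count the H atoms it carries.
  (no N or O atoms present)
Lipinski HBD = 0.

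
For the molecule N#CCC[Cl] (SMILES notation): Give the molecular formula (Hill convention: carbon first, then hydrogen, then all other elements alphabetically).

C3H4ClN

Walk through each heavy atom and fill implicit hydrogens from standard valence (C 4, N 3, O 2, S 2, halogen 1):
  atom 1: N, bond orders sum to 3 (valence 3) → 0 H
  atom 2: C, bond orders sum to 4 (valence 4) → 0 H
  atom 3: C, bond orders sum to 2 (valence 4) → 2 H
  atom 4: C, bond orders sum to 2 (valence 4) → 2 H
  atom 5: Cl with explicit H count 0
Totals → C:3, H:4, Cl:1, N:1.
In Hill order: C3H4ClN.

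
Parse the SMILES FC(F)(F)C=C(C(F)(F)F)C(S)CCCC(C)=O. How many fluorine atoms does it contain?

Scan the SMILES for F atoms (remember two-letter symbols like Cl and Br are single atoms).
Fluorine count: 6.

6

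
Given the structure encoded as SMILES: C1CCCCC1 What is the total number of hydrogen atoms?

12

Walk through each heavy atom and fill implicit hydrogens from standard valence (C 4, N 3, O 2, S 2, halogen 1):
  atom 1: C, bond orders sum to 2 (valence 4) → 2 H
  atom 2: C, bond orders sum to 2 (valence 4) → 2 H
  atom 3: C, bond orders sum to 2 (valence 4) → 2 H
  atom 4: C, bond orders sum to 2 (valence 4) → 2 H
  atom 5: C, bond orders sum to 2 (valence 4) → 2 H
  atom 6: C, bond orders sum to 2 (valence 4) → 2 H
Total hydrogens: 12.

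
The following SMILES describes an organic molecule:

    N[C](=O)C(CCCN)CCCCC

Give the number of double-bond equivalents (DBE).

1

Molecular formula: C10H22N2O.
DoU = (2C + 2 + N − H − X) / 2, where X is the halogen count and O/S are ignored.
    = (2·10 + 2 + 2 − 22 − 0) / 2 = 2 / 2 = 1.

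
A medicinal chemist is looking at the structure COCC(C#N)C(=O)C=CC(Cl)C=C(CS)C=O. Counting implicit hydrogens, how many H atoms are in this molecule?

14

Walk through each heavy atom and fill implicit hydrogens from standard valence (C 4, N 3, O 2, S 2, halogen 1):
  atom 1: C, bond orders sum to 1 (valence 4) → 3 H
  atom 2: O, bond orders sum to 2 (valence 2) → 0 H
  atom 3: C, bond orders sum to 2 (valence 4) → 2 H
  atom 4: C, bond orders sum to 3 (valence 4) → 1 H
  atom 5: C, bond orders sum to 4 (valence 4) → 0 H
  atom 6: N, bond orders sum to 3 (valence 3) → 0 H
  atom 7: C, bond orders sum to 4 (valence 4) → 0 H
  atom 8: O, bond orders sum to 2 (valence 2) → 0 H
  atom 9: C, bond orders sum to 3 (valence 4) → 1 H
  atom 10: C, bond orders sum to 3 (valence 4) → 1 H
  atom 11: C, bond orders sum to 3 (valence 4) → 1 H
  atom 12: Cl (halogen, monovalent) → 0 H
  atom 13: C, bond orders sum to 3 (valence 4) → 1 H
  atom 14: C, bond orders sum to 4 (valence 4) → 0 H
  atom 15: C, bond orders sum to 2 (valence 4) → 2 H
  atom 16: S, bond orders sum to 1 (valence 2) → 1 H
  atom 17: C, bond orders sum to 3 (valence 4) → 1 H
  atom 18: O, bond orders sum to 2 (valence 2) → 0 H
Total hydrogens: 14.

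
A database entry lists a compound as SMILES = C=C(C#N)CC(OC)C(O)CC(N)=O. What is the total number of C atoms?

Count every carbon token in the SMILES (each C, including those in ring-closure positions and inside branches).
Carbon count: 9.

9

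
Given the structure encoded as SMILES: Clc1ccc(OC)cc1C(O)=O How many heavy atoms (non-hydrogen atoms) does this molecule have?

12

Every atom symbol written in the SMILES (organic subset) is one heavy atom; implicit H are not written.
Heavy atoms by element → C:8, Cl:1, O:3.
Total: 12.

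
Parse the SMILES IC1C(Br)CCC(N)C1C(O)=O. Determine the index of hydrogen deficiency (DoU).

Degree of unsaturation = (number of rings) + (number of π bonds).
Ring closures in the SMILES: 1.
π bonds: 1 double bond (each 1 DoU) → 1 DoU from unsaturation.
Total DoU = 1 + 1 = 2.

2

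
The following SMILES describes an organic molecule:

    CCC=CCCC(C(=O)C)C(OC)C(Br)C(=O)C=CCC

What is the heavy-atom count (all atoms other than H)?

Every atom symbol written in the SMILES (organic subset) is one heavy atom; implicit H are not written.
Heavy atoms by element → Br:1, C:17, O:3.
Total: 21.

21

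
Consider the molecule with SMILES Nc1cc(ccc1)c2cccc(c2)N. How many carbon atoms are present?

Count every carbon token in the SMILES (each C, including those in ring-closure positions and inside branches).
Carbon count: 12.

12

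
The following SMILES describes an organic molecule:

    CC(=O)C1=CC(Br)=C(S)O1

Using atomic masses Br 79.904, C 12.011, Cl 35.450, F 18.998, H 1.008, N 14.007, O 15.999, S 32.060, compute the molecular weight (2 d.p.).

221.07 g/mol

First, the molecular formula is C6H5BrO2S (counting implicit H from valence).
  Br: 1 × 79.904 = 79.904
  C: 6 × 12.011 = 72.066
  H: 5 × 1.008 = 5.040
  O: 2 × 15.999 = 31.998
  S: 1 × 32.060 = 32.060
Sum: 1×79.904 + 6×12.011 + 5×1.008 + 2×15.999 + 1×32.060 = 221.068 → 221.07 g/mol.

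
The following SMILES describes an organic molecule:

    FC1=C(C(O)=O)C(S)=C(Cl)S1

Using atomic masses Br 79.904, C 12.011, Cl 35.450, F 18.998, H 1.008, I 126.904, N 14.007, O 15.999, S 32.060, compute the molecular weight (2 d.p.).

212.64 g/mol

First, the molecular formula is C5H2ClFO2S2 (counting implicit H from valence).
  C: 5 × 12.011 = 60.055
  Cl: 1 × 35.450 = 35.450
  F: 1 × 18.998 = 18.998
  H: 2 × 1.008 = 2.016
  O: 2 × 15.999 = 31.998
  S: 2 × 32.060 = 64.120
Sum: 5×12.011 + 1×35.450 + 1×18.998 + 2×1.008 + 2×15.999 + 2×32.060 = 212.637 → 212.64 g/mol.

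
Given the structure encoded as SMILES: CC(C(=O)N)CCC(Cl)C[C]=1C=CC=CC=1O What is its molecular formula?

C13H18ClNO2

Walk through each heavy atom and fill implicit hydrogens from standard valence (C 4, N 3, O 2, S 2, halogen 1):
  atom 1: C, bond orders sum to 1 (valence 4) → 3 H
  atom 2: C, bond orders sum to 3 (valence 4) → 1 H
  atom 3: C, bond orders sum to 4 (valence 4) → 0 H
  atom 4: O, bond orders sum to 2 (valence 2) → 0 H
  atom 5: N, bond orders sum to 1 (valence 3) → 2 H
  atom 6: C, bond orders sum to 2 (valence 4) → 2 H
  atom 7: C, bond orders sum to 2 (valence 4) → 2 H
  atom 8: C, bond orders sum to 3 (valence 4) → 1 H
  atom 9: Cl (halogen, monovalent) → 0 H
  atom 10: C, bond orders sum to 2 (valence 4) → 2 H
  atom 11: C with explicit H count 0
  atom 12: C, bond orders sum to 3 (valence 4) → 1 H
  atom 13: C, bond orders sum to 3 (valence 4) → 1 H
  atom 14: C, bond orders sum to 3 (valence 4) → 1 H
  atom 15: C, bond orders sum to 3 (valence 4) → 1 H
  atom 16: C, bond orders sum to 4 (valence 4) → 0 H
  atom 17: O, bond orders sum to 1 (valence 2) → 1 H
Totals → C:13, H:18, Cl:1, N:1, O:2.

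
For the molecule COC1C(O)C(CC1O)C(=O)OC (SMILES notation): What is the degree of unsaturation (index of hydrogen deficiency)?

Molecular formula: C8H14O5.
DoU = (2C + 2 + N − H − X) / 2, where X is the halogen count and O/S are ignored.
    = (2·8 + 2 + 0 − 14 − 0) / 2 = 4 / 2 = 2.

2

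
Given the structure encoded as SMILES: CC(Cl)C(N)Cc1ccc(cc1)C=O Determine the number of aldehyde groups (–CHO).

The aldehyde motif appears at heavy-atom position 13 in the SMILES.
Other groups present: 1 primary amine.
Aldehyde count: 1.

1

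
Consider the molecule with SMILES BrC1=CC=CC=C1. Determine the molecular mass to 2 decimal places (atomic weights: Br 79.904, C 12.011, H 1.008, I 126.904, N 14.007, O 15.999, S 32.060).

First, the molecular formula is C6H5Br (counting implicit H from valence).
  Br: 1 × 79.904 = 79.904
  C: 6 × 12.011 = 72.066
  H: 5 × 1.008 = 5.040
Sum: 1×79.904 + 6×12.011 + 5×1.008 = 157.010 → 157.01 g/mol.

157.01 g/mol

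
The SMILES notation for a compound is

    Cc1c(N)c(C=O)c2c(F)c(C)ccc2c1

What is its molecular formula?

C13H12FNO

Walk through each heavy atom and fill implicit hydrogens from standard valence (C 4, N 3, O 2, S 2, halogen 1); for lowercase aromatic atoms, an aromatic c carries 1 H when it has two neighbours and 0 H with three, and aromatic n carries 0 H:
  atom 1: C, bond orders sum to 1 (valence 4) → 3 H
  atom 2: aromatic c, 3 neighbours → 0 H
  atom 3: aromatic c, 3 neighbours → 0 H
  atom 4: N, bond orders sum to 1 (valence 3) → 2 H
  atom 5: aromatic c, 3 neighbours → 0 H
  atom 6: C, bond orders sum to 3 (valence 4) → 1 H
  atom 7: O, bond orders sum to 2 (valence 2) → 0 H
  atom 8: aromatic c, 3 neighbours → 0 H
  atom 9: aromatic c, 3 neighbours → 0 H
  atom 10: F (halogen, monovalent) → 0 H
  atom 11: aromatic c, 3 neighbours → 0 H
  atom 12: C, bond orders sum to 1 (valence 4) → 3 H
  atom 13: aromatic c, 2 neighbours → 1 H
  atom 14: aromatic c, 2 neighbours → 1 H
  atom 15: aromatic c, 3 neighbours → 0 H
  atom 16: aromatic c, 2 neighbours → 1 H
Totals → C:13, H:12, F:1, N:1, O:1.
In Hill order: C13H12FNO.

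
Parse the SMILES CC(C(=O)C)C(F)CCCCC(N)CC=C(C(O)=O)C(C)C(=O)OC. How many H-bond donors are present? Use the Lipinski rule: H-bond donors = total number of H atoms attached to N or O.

3

Donors: find every N or O and count the H atoms it carries.
  atom 4 (O): bond orders sum to 2 → 0 H
  atom 13 (N): bond orders sum to 1 → 2 H
  atom 18 (O): bond orders sum to 1 → 1 H
  atom 19 (O): bond orders sum to 2 → 0 H
  atom 23 (O): bond orders sum to 2 → 0 H
  atom 24 (O): bond orders sum to 2 → 0 H
Lipinski HBD = 3.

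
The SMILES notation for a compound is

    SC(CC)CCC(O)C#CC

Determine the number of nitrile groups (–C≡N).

Scan the SMILES for the nitrile motif — none present.
Groups that are present: 1 alkyne, 1 hydroxyl, 1 thiol.

0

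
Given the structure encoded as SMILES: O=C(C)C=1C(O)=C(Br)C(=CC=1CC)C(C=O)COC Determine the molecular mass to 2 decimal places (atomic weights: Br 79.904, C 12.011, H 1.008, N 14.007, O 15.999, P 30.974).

First, the molecular formula is C14H17BrO4 (counting implicit H from valence).
  Br: 1 × 79.904 = 79.904
  C: 14 × 12.011 = 168.154
  H: 17 × 1.008 = 17.136
  O: 4 × 15.999 = 63.996
Sum: 1×79.904 + 14×12.011 + 17×1.008 + 4×15.999 = 329.190 → 329.19 g/mol.

329.19 g/mol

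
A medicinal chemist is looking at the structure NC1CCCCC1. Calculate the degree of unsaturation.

1

Molecular formula: C6H13N.
DoU = (2C + 2 + N − H − X) / 2, where X is the halogen count and O/S are ignored.
    = (2·6 + 2 + 1 − 13 − 0) / 2 = 2 / 2 = 1.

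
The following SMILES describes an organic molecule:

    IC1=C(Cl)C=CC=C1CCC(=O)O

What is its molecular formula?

C9H8ClIO2

Walk through each heavy atom and fill implicit hydrogens from standard valence (C 4, N 3, O 2, S 2, halogen 1):
  atom 1: I (halogen, monovalent) → 0 H
  atom 2: C, bond orders sum to 4 (valence 4) → 0 H
  atom 3: C, bond orders sum to 4 (valence 4) → 0 H
  atom 4: Cl (halogen, monovalent) → 0 H
  atom 5: C, bond orders sum to 3 (valence 4) → 1 H
  atom 6: C, bond orders sum to 3 (valence 4) → 1 H
  atom 7: C, bond orders sum to 3 (valence 4) → 1 H
  atom 8: C, bond orders sum to 4 (valence 4) → 0 H
  atom 9: C, bond orders sum to 2 (valence 4) → 2 H
  atom 10: C, bond orders sum to 2 (valence 4) → 2 H
  atom 11: C, bond orders sum to 4 (valence 4) → 0 H
  atom 12: O, bond orders sum to 2 (valence 2) → 0 H
  atom 13: O, bond orders sum to 1 (valence 2) → 1 H
Totals → C:9, H:8, Cl:1, I:1, O:2.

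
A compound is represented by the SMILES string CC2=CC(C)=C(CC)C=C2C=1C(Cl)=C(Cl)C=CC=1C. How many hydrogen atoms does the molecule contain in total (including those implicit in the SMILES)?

18

Walk through each heavy atom and fill implicit hydrogens from standard valence (C 4, N 3, O 2, S 2, halogen 1):
  atom 1: C, bond orders sum to 1 (valence 4) → 3 H
  atom 2: C, bond orders sum to 4 (valence 4) → 0 H
  atom 3: C, bond orders sum to 3 (valence 4) → 1 H
  atom 4: C, bond orders sum to 4 (valence 4) → 0 H
  atom 5: C, bond orders sum to 1 (valence 4) → 3 H
  atom 6: C, bond orders sum to 4 (valence 4) → 0 H
  atom 7: C, bond orders sum to 2 (valence 4) → 2 H
  atom 8: C, bond orders sum to 1 (valence 4) → 3 H
  atom 9: C, bond orders sum to 3 (valence 4) → 1 H
  atom 10: C, bond orders sum to 4 (valence 4) → 0 H
  atom 11: C, bond orders sum to 4 (valence 4) → 0 H
  atom 12: C, bond orders sum to 4 (valence 4) → 0 H
  atom 13: Cl (halogen, monovalent) → 0 H
  atom 14: C, bond orders sum to 4 (valence 4) → 0 H
  atom 15: Cl (halogen, monovalent) → 0 H
  atom 16: C, bond orders sum to 3 (valence 4) → 1 H
  atom 17: C, bond orders sum to 3 (valence 4) → 1 H
  atom 18: C, bond orders sum to 4 (valence 4) → 0 H
  atom 19: C, bond orders sum to 1 (valence 4) → 3 H
Total hydrogens: 18.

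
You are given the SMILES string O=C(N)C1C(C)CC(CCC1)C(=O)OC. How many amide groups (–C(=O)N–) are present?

The amide motif appears at heavy-atom position 2 in the SMILES.
Other groups present: 1 ester.
Amide count: 1.

1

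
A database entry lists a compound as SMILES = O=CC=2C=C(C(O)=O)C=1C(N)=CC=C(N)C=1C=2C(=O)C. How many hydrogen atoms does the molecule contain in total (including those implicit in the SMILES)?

Walk through each heavy atom and fill implicit hydrogens from standard valence (C 4, N 3, O 2, S 2, halogen 1):
  atom 1: O, bond orders sum to 2 (valence 2) → 0 H
  atom 2: C, bond orders sum to 3 (valence 4) → 1 H
  atom 3: C, bond orders sum to 4 (valence 4) → 0 H
  atom 4: C, bond orders sum to 3 (valence 4) → 1 H
  atom 5: C, bond orders sum to 4 (valence 4) → 0 H
  atom 6: C, bond orders sum to 4 (valence 4) → 0 H
  atom 7: O, bond orders sum to 1 (valence 2) → 1 H
  atom 8: O, bond orders sum to 2 (valence 2) → 0 H
  atom 9: C, bond orders sum to 4 (valence 4) → 0 H
  atom 10: C, bond orders sum to 4 (valence 4) → 0 H
  atom 11: N, bond orders sum to 1 (valence 3) → 2 H
  atom 12: C, bond orders sum to 3 (valence 4) → 1 H
  atom 13: C, bond orders sum to 3 (valence 4) → 1 H
  atom 14: C, bond orders sum to 4 (valence 4) → 0 H
  atom 15: N, bond orders sum to 1 (valence 3) → 2 H
  atom 16: C, bond orders sum to 4 (valence 4) → 0 H
  atom 17: C, bond orders sum to 4 (valence 4) → 0 H
  atom 18: C, bond orders sum to 4 (valence 4) → 0 H
  atom 19: O, bond orders sum to 2 (valence 2) → 0 H
  atom 20: C, bond orders sum to 1 (valence 4) → 3 H
Total hydrogens: 12.

12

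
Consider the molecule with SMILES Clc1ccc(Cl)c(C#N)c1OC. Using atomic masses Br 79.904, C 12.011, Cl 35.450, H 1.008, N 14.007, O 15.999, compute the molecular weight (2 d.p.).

First, the molecular formula is C8H5Cl2NO (counting implicit H from valence).
  C: 8 × 12.011 = 96.088
  Cl: 2 × 35.450 = 70.900
  H: 5 × 1.008 = 5.040
  N: 1 × 14.007 = 14.007
  O: 1 × 15.999 = 15.999
Sum: 8×12.011 + 2×35.450 + 5×1.008 + 1×14.007 + 1×15.999 = 202.034 → 202.03 g/mol.

202.03 g/mol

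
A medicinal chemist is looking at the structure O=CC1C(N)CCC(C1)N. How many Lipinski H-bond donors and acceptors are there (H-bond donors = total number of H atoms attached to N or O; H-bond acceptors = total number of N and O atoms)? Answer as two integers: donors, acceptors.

4, 3

Donors: find every N or O and count the H atoms it carries.
  atom 1 (O): bond orders sum to 2 → 0 H
  atom 5 (N): bond orders sum to 1 → 2 H
  atom 10 (N): bond orders sum to 1 → 2 H
Lipinski HBD = 4.
Acceptors: N atoms = 2, O atoms = 1 → HBA = 3.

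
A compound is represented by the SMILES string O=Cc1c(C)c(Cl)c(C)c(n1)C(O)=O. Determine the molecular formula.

C9H8ClNO3

Walk through each heavy atom and fill implicit hydrogens from standard valence (C 4, N 3, O 2, S 2, halogen 1); for lowercase aromatic atoms, an aromatic c carries 1 H when it has two neighbours and 0 H with three, and aromatic n carries 0 H:
  atom 1: O, bond orders sum to 2 (valence 2) → 0 H
  atom 2: C, bond orders sum to 3 (valence 4) → 1 H
  atom 3: aromatic c, 3 neighbours → 0 H
  atom 4: aromatic c, 3 neighbours → 0 H
  atom 5: C, bond orders sum to 1 (valence 4) → 3 H
  atom 6: aromatic c, 3 neighbours → 0 H
  atom 7: Cl (halogen, monovalent) → 0 H
  atom 8: aromatic c, 3 neighbours → 0 H
  atom 9: C, bond orders sum to 1 (valence 4) → 3 H
  atom 10: aromatic c, 3 neighbours → 0 H
  atom 11: aromatic n, 2 neighbours → 0 H
  atom 12: C, bond orders sum to 4 (valence 4) → 0 H
  atom 13: O, bond orders sum to 1 (valence 2) → 1 H
  atom 14: O, bond orders sum to 2 (valence 2) → 0 H
Totals → C:9, H:8, Cl:1, N:1, O:3.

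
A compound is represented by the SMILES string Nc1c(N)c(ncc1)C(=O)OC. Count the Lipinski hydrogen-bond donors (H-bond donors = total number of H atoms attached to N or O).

4

Donors: find every N or O and count the H atoms it carries.
  atom 1 (N): bond orders sum to 1 → 2 H
  atom 4 (N): bond orders sum to 1 → 2 H
  atom 6 (N): bond orders sum to 3 → 0 H
  atom 10 (O): bond orders sum to 2 → 0 H
  atom 11 (O): bond orders sum to 2 → 0 H
Lipinski HBD = 4.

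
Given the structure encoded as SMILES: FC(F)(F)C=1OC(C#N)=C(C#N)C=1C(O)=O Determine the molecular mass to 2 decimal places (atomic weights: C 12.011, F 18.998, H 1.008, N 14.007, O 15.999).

First, the molecular formula is C8HF3N2O3 (counting implicit H from valence).
  C: 8 × 12.011 = 96.088
  F: 3 × 18.998 = 56.994
  H: 1 × 1.008 = 1.008
  N: 2 × 14.007 = 28.014
  O: 3 × 15.999 = 47.997
Sum: 8×12.011 + 3×18.998 + 1×1.008 + 2×14.007 + 3×15.999 = 230.101 → 230.10 g/mol.

230.10 g/mol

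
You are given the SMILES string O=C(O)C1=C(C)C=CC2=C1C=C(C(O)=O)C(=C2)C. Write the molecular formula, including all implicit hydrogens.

Walk through each heavy atom and fill implicit hydrogens from standard valence (C 4, N 3, O 2, S 2, halogen 1):
  atom 1: O, bond orders sum to 2 (valence 2) → 0 H
  atom 2: C, bond orders sum to 4 (valence 4) → 0 H
  atom 3: O, bond orders sum to 1 (valence 2) → 1 H
  atom 4: C, bond orders sum to 4 (valence 4) → 0 H
  atom 5: C, bond orders sum to 4 (valence 4) → 0 H
  atom 6: C, bond orders sum to 1 (valence 4) → 3 H
  atom 7: C, bond orders sum to 3 (valence 4) → 1 H
  atom 8: C, bond orders sum to 3 (valence 4) → 1 H
  atom 9: C, bond orders sum to 4 (valence 4) → 0 H
  atom 10: C, bond orders sum to 4 (valence 4) → 0 H
  atom 11: C, bond orders sum to 3 (valence 4) → 1 H
  atom 12: C, bond orders sum to 4 (valence 4) → 0 H
  atom 13: C, bond orders sum to 4 (valence 4) → 0 H
  atom 14: O, bond orders sum to 1 (valence 2) → 1 H
  atom 15: O, bond orders sum to 2 (valence 2) → 0 H
  atom 16: C, bond orders sum to 4 (valence 4) → 0 H
  atom 17: C, bond orders sum to 3 (valence 4) → 1 H
  atom 18: C, bond orders sum to 1 (valence 4) → 3 H
Totals → C:14, H:12, O:4.
In Hill order: C14H12O4.

C14H12O4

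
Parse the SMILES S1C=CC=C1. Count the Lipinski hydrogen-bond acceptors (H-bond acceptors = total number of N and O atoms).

N atoms: 0; O atoms: 0.
Lipinski HBA = 0 + 0 = 0.

0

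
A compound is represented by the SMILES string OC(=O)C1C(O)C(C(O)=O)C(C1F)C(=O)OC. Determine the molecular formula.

C9H11FO7

Walk through each heavy atom and fill implicit hydrogens from standard valence (C 4, N 3, O 2, S 2, halogen 1):
  atom 1: O, bond orders sum to 1 (valence 2) → 1 H
  atom 2: C, bond orders sum to 4 (valence 4) → 0 H
  atom 3: O, bond orders sum to 2 (valence 2) → 0 H
  atom 4: C, bond orders sum to 3 (valence 4) → 1 H
  atom 5: C, bond orders sum to 3 (valence 4) → 1 H
  atom 6: O, bond orders sum to 1 (valence 2) → 1 H
  atom 7: C, bond orders sum to 3 (valence 4) → 1 H
  atom 8: C, bond orders sum to 4 (valence 4) → 0 H
  atom 9: O, bond orders sum to 1 (valence 2) → 1 H
  atom 10: O, bond orders sum to 2 (valence 2) → 0 H
  atom 11: C, bond orders sum to 3 (valence 4) → 1 H
  atom 12: C, bond orders sum to 3 (valence 4) → 1 H
  atom 13: F (halogen, monovalent) → 0 H
  atom 14: C, bond orders sum to 4 (valence 4) → 0 H
  atom 15: O, bond orders sum to 2 (valence 2) → 0 H
  atom 16: O, bond orders sum to 2 (valence 2) → 0 H
  atom 17: C, bond orders sum to 1 (valence 4) → 3 H
Totals → C:9, H:11, F:1, O:7.
In Hill order: C9H11FO7.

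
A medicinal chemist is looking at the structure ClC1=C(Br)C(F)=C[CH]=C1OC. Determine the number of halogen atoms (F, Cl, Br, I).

3

Halogen atoms appear at heavy-atom positions 1, 4, 6 (1×Br, 1×Cl, 1×F).
Other groups present: 1 ether.
Halogen count: 3.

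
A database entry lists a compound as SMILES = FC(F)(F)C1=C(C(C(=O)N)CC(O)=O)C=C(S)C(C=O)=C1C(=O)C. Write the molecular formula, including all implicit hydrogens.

Walk through each heavy atom and fill implicit hydrogens from standard valence (C 4, N 3, O 2, S 2, halogen 1):
  atom 1: F (halogen, monovalent) → 0 H
  atom 2: C, bond orders sum to 4 (valence 4) → 0 H
  atom 3: F (halogen, monovalent) → 0 H
  atom 4: F (halogen, monovalent) → 0 H
  atom 5: C, bond orders sum to 4 (valence 4) → 0 H
  atom 6: C, bond orders sum to 4 (valence 4) → 0 H
  atom 7: C, bond orders sum to 3 (valence 4) → 1 H
  atom 8: C, bond orders sum to 4 (valence 4) → 0 H
  atom 9: O, bond orders sum to 2 (valence 2) → 0 H
  atom 10: N, bond orders sum to 1 (valence 3) → 2 H
  atom 11: C, bond orders sum to 2 (valence 4) → 2 H
  atom 12: C, bond orders sum to 4 (valence 4) → 0 H
  atom 13: O, bond orders sum to 1 (valence 2) → 1 H
  atom 14: O, bond orders sum to 2 (valence 2) → 0 H
  atom 15: C, bond orders sum to 3 (valence 4) → 1 H
  atom 16: C, bond orders sum to 4 (valence 4) → 0 H
  atom 17: S, bond orders sum to 1 (valence 2) → 1 H
  atom 18: C, bond orders sum to 4 (valence 4) → 0 H
  atom 19: C, bond orders sum to 3 (valence 4) → 1 H
  atom 20: O, bond orders sum to 2 (valence 2) → 0 H
  atom 21: C, bond orders sum to 4 (valence 4) → 0 H
  atom 22: C, bond orders sum to 4 (valence 4) → 0 H
  atom 23: O, bond orders sum to 2 (valence 2) → 0 H
  atom 24: C, bond orders sum to 1 (valence 4) → 3 H
Totals → C:14, H:12, F:3, N:1, O:5, S:1.
In Hill order: C14H12F3NO5S.

C14H12F3NO5S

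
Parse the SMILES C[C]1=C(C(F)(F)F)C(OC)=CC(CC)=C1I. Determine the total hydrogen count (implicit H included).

12

Walk through each heavy atom and fill implicit hydrogens from standard valence (C 4, N 3, O 2, S 2, halogen 1):
  atom 1: C, bond orders sum to 1 (valence 4) → 3 H
  atom 2: C with explicit H count 0
  atom 3: C, bond orders sum to 4 (valence 4) → 0 H
  atom 4: C, bond orders sum to 4 (valence 4) → 0 H
  atom 5: F (halogen, monovalent) → 0 H
  atom 6: F (halogen, monovalent) → 0 H
  atom 7: F (halogen, monovalent) → 0 H
  atom 8: C, bond orders sum to 4 (valence 4) → 0 H
  atom 9: O, bond orders sum to 2 (valence 2) → 0 H
  atom 10: C, bond orders sum to 1 (valence 4) → 3 H
  atom 11: C, bond orders sum to 3 (valence 4) → 1 H
  atom 12: C, bond orders sum to 4 (valence 4) → 0 H
  atom 13: C, bond orders sum to 2 (valence 4) → 2 H
  atom 14: C, bond orders sum to 1 (valence 4) → 3 H
  atom 15: C, bond orders sum to 4 (valence 4) → 0 H
  atom 16: I (halogen, monovalent) → 0 H
Total hydrogens: 12.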